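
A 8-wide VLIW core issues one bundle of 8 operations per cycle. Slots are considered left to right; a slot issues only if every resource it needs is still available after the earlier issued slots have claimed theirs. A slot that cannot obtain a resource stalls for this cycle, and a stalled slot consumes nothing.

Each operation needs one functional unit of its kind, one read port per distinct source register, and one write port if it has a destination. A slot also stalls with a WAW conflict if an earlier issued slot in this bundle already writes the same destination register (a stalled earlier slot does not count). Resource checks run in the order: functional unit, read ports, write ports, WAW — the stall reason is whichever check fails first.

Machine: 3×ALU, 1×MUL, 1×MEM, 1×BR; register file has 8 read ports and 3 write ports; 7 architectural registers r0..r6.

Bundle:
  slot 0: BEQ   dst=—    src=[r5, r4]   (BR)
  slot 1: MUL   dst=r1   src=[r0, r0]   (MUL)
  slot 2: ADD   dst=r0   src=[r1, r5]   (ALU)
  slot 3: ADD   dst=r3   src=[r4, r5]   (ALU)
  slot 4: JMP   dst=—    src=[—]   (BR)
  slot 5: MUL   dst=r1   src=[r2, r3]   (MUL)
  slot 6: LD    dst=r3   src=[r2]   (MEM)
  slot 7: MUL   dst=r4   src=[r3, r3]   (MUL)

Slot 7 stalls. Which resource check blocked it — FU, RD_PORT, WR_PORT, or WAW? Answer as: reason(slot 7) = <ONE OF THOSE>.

reason(slot 7) = FU

#0 BR src=r5,r4 dispatched  <A:3 Mu:1 Ld:1 B:0 rd:6 wr:3>
#1 MUL src=r0,r0 dispatched  <A:3 Mu:0 Ld:1 B:0 rd:5 wr:2>
#2 ALU src=r1,r5 dispatched  <A:2 Mu:0 Ld:1 B:0 rd:3 wr:1>
#3 ALU src=r4,r5 dispatched  <A:1 Mu:0 Ld:1 B:0 rd:1 wr:0>
#4 BR src=- held:FU  <A:1 Mu:0 Ld:1 B:0 rd:1 wr:0>
#5 MUL src=r2,r3 held:FU  <A:1 Mu:0 Ld:1 B:0 rd:1 wr:0>
#6 MEM src=r2 held:WR_PORT  <A:1 Mu:0 Ld:1 B:0 rd:1 wr:0>
#7 MUL src=r3,r3 held:FU  <A:1 Mu:0 Ld:1 B:0 rd:1 wr:0>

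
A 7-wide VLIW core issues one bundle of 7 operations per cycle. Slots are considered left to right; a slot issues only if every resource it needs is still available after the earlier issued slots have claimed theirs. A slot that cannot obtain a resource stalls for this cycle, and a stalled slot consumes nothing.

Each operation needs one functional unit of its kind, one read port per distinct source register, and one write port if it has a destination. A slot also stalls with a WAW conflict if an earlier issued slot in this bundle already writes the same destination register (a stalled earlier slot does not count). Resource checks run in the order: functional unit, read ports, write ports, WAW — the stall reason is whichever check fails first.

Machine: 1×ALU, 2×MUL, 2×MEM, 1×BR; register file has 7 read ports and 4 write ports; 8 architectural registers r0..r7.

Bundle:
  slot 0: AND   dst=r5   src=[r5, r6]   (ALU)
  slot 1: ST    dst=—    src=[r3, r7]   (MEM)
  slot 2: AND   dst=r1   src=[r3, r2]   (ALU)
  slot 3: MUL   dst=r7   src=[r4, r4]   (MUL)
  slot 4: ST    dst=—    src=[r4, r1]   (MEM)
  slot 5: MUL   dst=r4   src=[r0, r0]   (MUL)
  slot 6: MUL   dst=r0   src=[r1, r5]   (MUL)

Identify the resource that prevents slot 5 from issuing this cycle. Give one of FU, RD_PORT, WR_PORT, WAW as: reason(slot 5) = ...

reason(slot 5) = RD_PORT

(0) want 1×ALU +2rd +1wr — yes → AL0|MU2|ME2|BR1|rd5|wr3
(1) want 1×MEM +2rd +0wr — yes → AL0|MU2|ME1|BR1|rd3|wr3
(2) want 1×ALU +2rd +1wr — FU → AL0|MU2|ME1|BR1|rd3|wr3
(3) want 1×MUL +1rd +1wr — yes → AL0|MU1|ME1|BR1|rd2|wr2
(4) want 1×MEM +2rd +0wr — yes → AL0|MU1|ME0|BR1|rd0|wr2
(5) want 1×MUL +1rd +1wr — RD_PORT → AL0|MU1|ME0|BR1|rd0|wr2
(6) want 1×MUL +2rd +1wr — RD_PORT → AL0|MU1|ME0|BR1|rd0|wr2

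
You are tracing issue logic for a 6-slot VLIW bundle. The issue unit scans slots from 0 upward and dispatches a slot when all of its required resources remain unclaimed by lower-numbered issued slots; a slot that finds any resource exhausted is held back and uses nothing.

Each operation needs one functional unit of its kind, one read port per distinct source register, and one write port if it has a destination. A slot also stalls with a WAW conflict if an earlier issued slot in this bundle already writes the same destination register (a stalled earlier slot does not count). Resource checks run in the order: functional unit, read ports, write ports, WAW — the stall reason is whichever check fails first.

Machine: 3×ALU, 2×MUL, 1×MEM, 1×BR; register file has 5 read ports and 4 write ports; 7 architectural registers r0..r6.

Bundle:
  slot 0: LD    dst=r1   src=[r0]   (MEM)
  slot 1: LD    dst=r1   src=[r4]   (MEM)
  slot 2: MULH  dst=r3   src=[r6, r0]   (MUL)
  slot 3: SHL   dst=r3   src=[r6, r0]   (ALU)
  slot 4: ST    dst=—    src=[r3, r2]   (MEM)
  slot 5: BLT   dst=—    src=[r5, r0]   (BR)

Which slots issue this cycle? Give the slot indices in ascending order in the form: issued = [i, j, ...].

(0) want 1×MEM +1rd +1wr — yes → AL3|MU2|ME0|BR1|rd4|wr3
(1) want 1×MEM +1rd +1wr — FU → AL3|MU2|ME0|BR1|rd4|wr3
(2) want 1×MUL +2rd +1wr — yes → AL3|MU1|ME0|BR1|rd2|wr2
(3) want 1×ALU +2rd +1wr — WAW → AL3|MU1|ME0|BR1|rd2|wr2
(4) want 1×MEM +2rd +0wr — FU → AL3|MU1|ME0|BR1|rd2|wr2
(5) want 1×BR +2rd +0wr — yes → AL3|MU1|ME0|BR0|rd0|wr2

issued = [0, 2, 5]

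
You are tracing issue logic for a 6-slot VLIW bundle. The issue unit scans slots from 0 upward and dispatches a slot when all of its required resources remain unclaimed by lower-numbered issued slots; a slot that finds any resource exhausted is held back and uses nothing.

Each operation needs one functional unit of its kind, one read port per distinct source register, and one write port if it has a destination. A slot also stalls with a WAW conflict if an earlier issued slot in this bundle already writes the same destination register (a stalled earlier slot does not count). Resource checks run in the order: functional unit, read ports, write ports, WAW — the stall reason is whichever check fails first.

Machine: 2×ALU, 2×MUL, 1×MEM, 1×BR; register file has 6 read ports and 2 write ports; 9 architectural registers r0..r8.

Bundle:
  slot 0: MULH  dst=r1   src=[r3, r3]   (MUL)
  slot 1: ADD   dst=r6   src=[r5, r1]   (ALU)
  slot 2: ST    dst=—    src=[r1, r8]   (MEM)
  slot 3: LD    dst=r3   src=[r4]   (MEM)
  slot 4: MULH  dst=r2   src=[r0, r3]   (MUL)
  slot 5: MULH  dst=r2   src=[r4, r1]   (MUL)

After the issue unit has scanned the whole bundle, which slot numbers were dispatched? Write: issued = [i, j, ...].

  0. MUL→r1 ⇒ go  {2A/1Mu/1Ld/1B | 5r 1w}
  1. ALU→r6 ⇒ go  {1A/1Mu/1Ld/1B | 3r 0w}
  2. MEM ⇒ go  {1A/1Mu/0Ld/1B | 1r 0w}
  3. MEM→r3 ⇒ no(FU)  {1A/1Mu/0Ld/1B | 1r 0w}
  4. MUL→r2 ⇒ no(RD_PORT)  {1A/1Mu/0Ld/1B | 1r 0w}
  5. MUL→r2 ⇒ no(RD_PORT)  {1A/1Mu/0Ld/1B | 1r 0w}

issued = [0, 1, 2]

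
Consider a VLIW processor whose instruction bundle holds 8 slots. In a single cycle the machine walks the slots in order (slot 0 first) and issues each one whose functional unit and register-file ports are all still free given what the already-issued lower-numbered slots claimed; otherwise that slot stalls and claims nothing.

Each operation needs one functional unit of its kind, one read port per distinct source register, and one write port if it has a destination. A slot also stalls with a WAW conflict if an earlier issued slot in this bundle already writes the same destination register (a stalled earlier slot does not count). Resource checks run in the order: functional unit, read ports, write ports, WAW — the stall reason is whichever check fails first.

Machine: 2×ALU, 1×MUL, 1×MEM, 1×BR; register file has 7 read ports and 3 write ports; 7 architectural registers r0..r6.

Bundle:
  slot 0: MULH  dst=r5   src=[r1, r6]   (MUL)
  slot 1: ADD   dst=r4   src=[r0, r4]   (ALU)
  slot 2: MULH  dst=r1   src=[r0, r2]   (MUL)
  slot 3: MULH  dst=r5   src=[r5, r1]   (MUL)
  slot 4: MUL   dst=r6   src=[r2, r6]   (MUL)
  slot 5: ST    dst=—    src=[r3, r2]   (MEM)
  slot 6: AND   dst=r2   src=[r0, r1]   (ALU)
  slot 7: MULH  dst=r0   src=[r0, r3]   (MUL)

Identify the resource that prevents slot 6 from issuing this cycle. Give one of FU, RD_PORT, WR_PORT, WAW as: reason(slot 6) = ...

reason(slot 6) = RD_PORT

(0) want 1×MUL +2rd +1wr — yes → AL2|MU0|ME1|BR1|rd5|wr2
(1) want 1×ALU +2rd +1wr — yes → AL1|MU0|ME1|BR1|rd3|wr1
(2) want 1×MUL +2rd +1wr — FU → AL1|MU0|ME1|BR1|rd3|wr1
(3) want 1×MUL +2rd +1wr — FU → AL1|MU0|ME1|BR1|rd3|wr1
(4) want 1×MUL +2rd +1wr — FU → AL1|MU0|ME1|BR1|rd3|wr1
(5) want 1×MEM +2rd +0wr — yes → AL1|MU0|ME0|BR1|rd1|wr1
(6) want 1×ALU +2rd +1wr — RD_PORT → AL1|MU0|ME0|BR1|rd1|wr1
(7) want 1×MUL +2rd +1wr — FU → AL1|MU0|ME0|BR1|rd1|wr1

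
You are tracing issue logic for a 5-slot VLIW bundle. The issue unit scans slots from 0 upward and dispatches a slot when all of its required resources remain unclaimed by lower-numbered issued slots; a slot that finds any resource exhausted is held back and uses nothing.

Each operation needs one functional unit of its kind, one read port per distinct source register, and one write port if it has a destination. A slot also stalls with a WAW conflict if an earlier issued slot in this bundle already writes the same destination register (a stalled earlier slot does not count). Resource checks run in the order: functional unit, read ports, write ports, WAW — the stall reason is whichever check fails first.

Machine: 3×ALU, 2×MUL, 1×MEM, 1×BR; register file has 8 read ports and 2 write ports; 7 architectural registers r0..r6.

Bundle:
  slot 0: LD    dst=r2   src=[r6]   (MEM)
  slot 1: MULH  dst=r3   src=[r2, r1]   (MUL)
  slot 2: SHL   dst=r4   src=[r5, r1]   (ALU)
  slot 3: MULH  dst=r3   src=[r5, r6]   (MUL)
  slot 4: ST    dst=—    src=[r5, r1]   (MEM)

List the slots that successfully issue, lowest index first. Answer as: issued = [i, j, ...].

slot 0 (MEM): ISSUE — free A3,Mu2,Ld0,B1 rp7 wp1
slot 1 (MUL): ISSUE — free A3,Mu1,Ld0,B1 rp5 wp0
slot 2 (ALU): stall WR_PORT — free A3,Mu1,Ld0,B1 rp5 wp0
slot 3 (MUL): stall WR_PORT — free A3,Mu1,Ld0,B1 rp5 wp0
slot 4 (MEM): stall FU — free A3,Mu1,Ld0,B1 rp5 wp0

issued = [0, 1]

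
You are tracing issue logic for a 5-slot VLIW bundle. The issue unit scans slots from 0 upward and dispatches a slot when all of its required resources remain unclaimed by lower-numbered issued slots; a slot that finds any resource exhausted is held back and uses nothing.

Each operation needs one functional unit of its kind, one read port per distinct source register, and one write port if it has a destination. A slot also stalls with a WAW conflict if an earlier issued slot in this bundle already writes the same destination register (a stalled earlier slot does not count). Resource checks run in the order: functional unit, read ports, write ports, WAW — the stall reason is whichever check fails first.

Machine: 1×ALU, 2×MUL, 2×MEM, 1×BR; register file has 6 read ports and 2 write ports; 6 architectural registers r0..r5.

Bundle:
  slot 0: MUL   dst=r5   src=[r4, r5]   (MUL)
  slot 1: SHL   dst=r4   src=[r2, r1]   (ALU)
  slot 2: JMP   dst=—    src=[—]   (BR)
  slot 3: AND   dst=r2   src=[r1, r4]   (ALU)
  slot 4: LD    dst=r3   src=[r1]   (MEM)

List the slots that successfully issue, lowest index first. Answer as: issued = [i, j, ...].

issued = [0, 1, 2]

slot 0 (MUL): ISSUE — free A1,Mu1,Ld2,B1 rp4 wp1
slot 1 (ALU): ISSUE — free A0,Mu1,Ld2,B1 rp2 wp0
slot 2 (BR): ISSUE — free A0,Mu1,Ld2,B0 rp2 wp0
slot 3 (ALU): stall FU — free A0,Mu1,Ld2,B0 rp2 wp0
slot 4 (MEM): stall WR_PORT — free A0,Mu1,Ld2,B0 rp2 wp0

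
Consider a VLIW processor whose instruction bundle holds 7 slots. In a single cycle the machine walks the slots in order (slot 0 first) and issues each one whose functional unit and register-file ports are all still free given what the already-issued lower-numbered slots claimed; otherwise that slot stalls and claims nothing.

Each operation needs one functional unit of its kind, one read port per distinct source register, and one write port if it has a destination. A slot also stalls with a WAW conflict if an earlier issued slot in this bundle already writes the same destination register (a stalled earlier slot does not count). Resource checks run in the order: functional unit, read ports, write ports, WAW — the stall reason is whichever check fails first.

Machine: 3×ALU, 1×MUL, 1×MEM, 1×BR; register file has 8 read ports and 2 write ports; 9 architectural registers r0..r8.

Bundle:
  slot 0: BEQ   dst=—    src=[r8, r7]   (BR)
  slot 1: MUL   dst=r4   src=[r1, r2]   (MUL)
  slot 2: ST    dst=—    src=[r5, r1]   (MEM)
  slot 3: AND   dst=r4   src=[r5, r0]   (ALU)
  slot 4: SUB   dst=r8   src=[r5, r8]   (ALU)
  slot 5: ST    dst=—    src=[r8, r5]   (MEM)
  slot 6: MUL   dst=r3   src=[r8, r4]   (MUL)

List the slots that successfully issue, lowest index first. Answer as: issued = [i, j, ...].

(0) want 1×BR +2rd +0wr — yes → AL3|MU1|ME1|BR0|rd6|wr2
(1) want 1×MUL +2rd +1wr — yes → AL3|MU0|ME1|BR0|rd4|wr1
(2) want 1×MEM +2rd +0wr — yes → AL3|MU0|ME0|BR0|rd2|wr1
(3) want 1×ALU +2rd +1wr — WAW → AL3|MU0|ME0|BR0|rd2|wr1
(4) want 1×ALU +2rd +1wr — yes → AL2|MU0|ME0|BR0|rd0|wr0
(5) want 1×MEM +2rd +0wr — FU → AL2|MU0|ME0|BR0|rd0|wr0
(6) want 1×MUL +2rd +1wr — FU → AL2|MU0|ME0|BR0|rd0|wr0

issued = [0, 1, 2, 4]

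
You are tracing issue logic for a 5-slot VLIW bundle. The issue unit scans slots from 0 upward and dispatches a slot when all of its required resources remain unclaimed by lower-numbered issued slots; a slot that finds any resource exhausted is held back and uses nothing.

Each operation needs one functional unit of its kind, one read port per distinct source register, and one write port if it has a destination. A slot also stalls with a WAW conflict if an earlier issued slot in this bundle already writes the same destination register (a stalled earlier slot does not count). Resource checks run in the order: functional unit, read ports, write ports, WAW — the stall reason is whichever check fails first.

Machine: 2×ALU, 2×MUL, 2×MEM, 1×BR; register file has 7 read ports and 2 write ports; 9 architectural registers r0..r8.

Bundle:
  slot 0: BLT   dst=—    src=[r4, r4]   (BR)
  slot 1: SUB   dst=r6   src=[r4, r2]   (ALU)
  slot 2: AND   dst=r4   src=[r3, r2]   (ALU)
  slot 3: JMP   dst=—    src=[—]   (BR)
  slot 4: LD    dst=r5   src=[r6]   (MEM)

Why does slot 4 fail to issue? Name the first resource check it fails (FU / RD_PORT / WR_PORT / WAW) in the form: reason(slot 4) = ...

reason(slot 4) = WR_PORT

  0. BR ⇒ go  {2A/2Mu/2Ld/0B | 6r 2w}
  1. ALU→r6 ⇒ go  {1A/2Mu/2Ld/0B | 4r 1w}
  2. ALU→r4 ⇒ go  {0A/2Mu/2Ld/0B | 2r 0w}
  3. BR ⇒ no(FU)  {0A/2Mu/2Ld/0B | 2r 0w}
  4. MEM→r5 ⇒ no(WR_PORT)  {0A/2Mu/2Ld/0B | 2r 0w}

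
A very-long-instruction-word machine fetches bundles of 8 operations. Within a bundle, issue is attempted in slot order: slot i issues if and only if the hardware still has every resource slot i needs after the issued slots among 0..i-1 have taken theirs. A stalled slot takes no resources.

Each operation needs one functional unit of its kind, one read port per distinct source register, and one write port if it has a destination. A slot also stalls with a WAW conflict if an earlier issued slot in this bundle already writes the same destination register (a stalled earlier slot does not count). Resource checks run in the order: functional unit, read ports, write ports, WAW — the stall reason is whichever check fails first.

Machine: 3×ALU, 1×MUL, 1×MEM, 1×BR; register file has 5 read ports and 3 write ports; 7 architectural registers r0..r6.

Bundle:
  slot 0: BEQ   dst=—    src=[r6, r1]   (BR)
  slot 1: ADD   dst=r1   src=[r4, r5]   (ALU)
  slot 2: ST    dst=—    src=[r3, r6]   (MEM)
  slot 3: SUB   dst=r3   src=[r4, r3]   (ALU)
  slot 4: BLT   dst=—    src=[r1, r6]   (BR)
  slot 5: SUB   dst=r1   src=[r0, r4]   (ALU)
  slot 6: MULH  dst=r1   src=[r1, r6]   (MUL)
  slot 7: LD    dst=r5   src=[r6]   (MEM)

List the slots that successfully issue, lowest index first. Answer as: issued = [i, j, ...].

slot 0 (BR): ISSUE — free A3,Mu1,Ld1,B0 rp3 wp3
slot 1 (ALU): ISSUE — free A2,Mu1,Ld1,B0 rp1 wp2
slot 2 (MEM): stall RD_PORT — free A2,Mu1,Ld1,B0 rp1 wp2
slot 3 (ALU): stall RD_PORT — free A2,Mu1,Ld1,B0 rp1 wp2
slot 4 (BR): stall FU — free A2,Mu1,Ld1,B0 rp1 wp2
slot 5 (ALU): stall RD_PORT — free A2,Mu1,Ld1,B0 rp1 wp2
slot 6 (MUL): stall RD_PORT — free A2,Mu1,Ld1,B0 rp1 wp2
slot 7 (MEM): ISSUE — free A2,Mu1,Ld0,B0 rp0 wp1

issued = [0, 1, 7]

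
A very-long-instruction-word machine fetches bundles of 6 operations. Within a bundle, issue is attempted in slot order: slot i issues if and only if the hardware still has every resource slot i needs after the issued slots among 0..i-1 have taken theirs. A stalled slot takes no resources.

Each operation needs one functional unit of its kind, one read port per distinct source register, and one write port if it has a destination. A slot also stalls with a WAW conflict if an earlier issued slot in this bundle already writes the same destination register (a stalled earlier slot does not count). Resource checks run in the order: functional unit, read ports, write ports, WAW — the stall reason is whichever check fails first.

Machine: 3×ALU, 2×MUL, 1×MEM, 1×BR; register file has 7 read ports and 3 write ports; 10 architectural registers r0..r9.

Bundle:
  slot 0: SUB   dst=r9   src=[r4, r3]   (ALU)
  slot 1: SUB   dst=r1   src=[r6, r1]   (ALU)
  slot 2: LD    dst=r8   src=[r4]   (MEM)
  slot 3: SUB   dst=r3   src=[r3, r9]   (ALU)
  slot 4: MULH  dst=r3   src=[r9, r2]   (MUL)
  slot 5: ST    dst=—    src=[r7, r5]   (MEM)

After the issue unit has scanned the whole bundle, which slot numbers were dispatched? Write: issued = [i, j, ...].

slot 0 (ALU): ISSUE — free A2,Mu2,Ld1,B1 rp5 wp2
slot 1 (ALU): ISSUE — free A1,Mu2,Ld1,B1 rp3 wp1
slot 2 (MEM): ISSUE — free A1,Mu2,Ld0,B1 rp2 wp0
slot 3 (ALU): stall WR_PORT — free A1,Mu2,Ld0,B1 rp2 wp0
slot 4 (MUL): stall WR_PORT — free A1,Mu2,Ld0,B1 rp2 wp0
slot 5 (MEM): stall FU — free A1,Mu2,Ld0,B1 rp2 wp0

issued = [0, 1, 2]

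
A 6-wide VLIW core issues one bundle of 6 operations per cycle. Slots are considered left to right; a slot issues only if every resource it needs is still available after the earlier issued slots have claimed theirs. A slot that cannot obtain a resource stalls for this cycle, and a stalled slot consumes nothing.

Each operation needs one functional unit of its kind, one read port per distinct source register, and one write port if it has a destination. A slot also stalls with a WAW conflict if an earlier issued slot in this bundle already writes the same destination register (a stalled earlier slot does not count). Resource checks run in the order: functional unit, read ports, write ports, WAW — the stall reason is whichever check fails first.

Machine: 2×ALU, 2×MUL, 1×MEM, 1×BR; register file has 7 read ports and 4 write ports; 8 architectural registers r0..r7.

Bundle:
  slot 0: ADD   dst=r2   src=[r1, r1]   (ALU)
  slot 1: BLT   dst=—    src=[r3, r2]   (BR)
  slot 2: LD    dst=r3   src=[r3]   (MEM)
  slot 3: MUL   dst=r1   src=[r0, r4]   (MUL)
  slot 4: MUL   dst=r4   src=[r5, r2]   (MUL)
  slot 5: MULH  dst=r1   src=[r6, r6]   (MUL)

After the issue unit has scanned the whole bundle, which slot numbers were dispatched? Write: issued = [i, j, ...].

#0 ALU src=r1,r1 dispatched  <A:1 Mu:2 Ld:1 B:1 rd:6 wr:3>
#1 BR src=r3,r2 dispatched  <A:1 Mu:2 Ld:1 B:0 rd:4 wr:3>
#2 MEM src=r3 dispatched  <A:1 Mu:2 Ld:0 B:0 rd:3 wr:2>
#3 MUL src=r0,r4 dispatched  <A:1 Mu:1 Ld:0 B:0 rd:1 wr:1>
#4 MUL src=r5,r2 held:RD_PORT  <A:1 Mu:1 Ld:0 B:0 rd:1 wr:1>
#5 MUL src=r6,r6 held:WAW  <A:1 Mu:1 Ld:0 B:0 rd:1 wr:1>

issued = [0, 1, 2, 3]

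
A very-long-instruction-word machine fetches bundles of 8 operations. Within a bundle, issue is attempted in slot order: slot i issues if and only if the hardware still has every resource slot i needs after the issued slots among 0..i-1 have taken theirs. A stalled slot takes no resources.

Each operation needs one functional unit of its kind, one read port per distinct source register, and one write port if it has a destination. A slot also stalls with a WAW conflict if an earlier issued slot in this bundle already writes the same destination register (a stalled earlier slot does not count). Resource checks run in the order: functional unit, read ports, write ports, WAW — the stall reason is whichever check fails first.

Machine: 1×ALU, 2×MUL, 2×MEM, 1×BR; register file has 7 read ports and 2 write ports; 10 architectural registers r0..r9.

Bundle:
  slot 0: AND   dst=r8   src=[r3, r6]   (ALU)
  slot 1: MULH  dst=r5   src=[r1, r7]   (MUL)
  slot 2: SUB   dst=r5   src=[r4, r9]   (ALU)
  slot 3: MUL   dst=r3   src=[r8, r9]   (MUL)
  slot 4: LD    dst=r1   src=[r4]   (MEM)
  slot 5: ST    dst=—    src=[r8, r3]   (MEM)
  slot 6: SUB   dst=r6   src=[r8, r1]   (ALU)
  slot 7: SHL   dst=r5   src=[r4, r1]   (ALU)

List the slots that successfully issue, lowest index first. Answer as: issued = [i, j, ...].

(0) want 1×ALU +2rd +1wr — yes → AL0|MU2|ME2|BR1|rd5|wr1
(1) want 1×MUL +2rd +1wr — yes → AL0|MU1|ME2|BR1|rd3|wr0
(2) want 1×ALU +2rd +1wr — FU → AL0|MU1|ME2|BR1|rd3|wr0
(3) want 1×MUL +2rd +1wr — WR_PORT → AL0|MU1|ME2|BR1|rd3|wr0
(4) want 1×MEM +1rd +1wr — WR_PORT → AL0|MU1|ME2|BR1|rd3|wr0
(5) want 1×MEM +2rd +0wr — yes → AL0|MU1|ME1|BR1|rd1|wr0
(6) want 1×ALU +2rd +1wr — FU → AL0|MU1|ME1|BR1|rd1|wr0
(7) want 1×ALU +2rd +1wr — FU → AL0|MU1|ME1|BR1|rd1|wr0

issued = [0, 1, 5]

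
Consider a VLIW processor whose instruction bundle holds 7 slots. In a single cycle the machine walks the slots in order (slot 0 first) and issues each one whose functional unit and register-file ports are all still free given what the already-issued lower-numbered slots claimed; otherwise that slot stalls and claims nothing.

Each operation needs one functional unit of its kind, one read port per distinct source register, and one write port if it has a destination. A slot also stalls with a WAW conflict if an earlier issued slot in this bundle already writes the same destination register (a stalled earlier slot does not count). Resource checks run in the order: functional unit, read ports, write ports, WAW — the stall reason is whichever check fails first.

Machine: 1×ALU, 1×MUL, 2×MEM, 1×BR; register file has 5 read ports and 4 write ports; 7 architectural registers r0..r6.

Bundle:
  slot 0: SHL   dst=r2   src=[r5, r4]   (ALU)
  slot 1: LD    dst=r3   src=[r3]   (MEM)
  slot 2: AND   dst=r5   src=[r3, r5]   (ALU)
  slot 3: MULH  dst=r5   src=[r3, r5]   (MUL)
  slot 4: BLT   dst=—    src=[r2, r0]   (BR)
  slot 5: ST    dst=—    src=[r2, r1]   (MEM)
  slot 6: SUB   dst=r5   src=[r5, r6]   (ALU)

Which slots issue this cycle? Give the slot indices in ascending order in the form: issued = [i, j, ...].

issued = [0, 1, 3]

(0) want 1×ALU +2rd +1wr — yes → AL0|MU1|ME2|BR1|rd3|wr3
(1) want 1×MEM +1rd +1wr — yes → AL0|MU1|ME1|BR1|rd2|wr2
(2) want 1×ALU +2rd +1wr — FU → AL0|MU1|ME1|BR1|rd2|wr2
(3) want 1×MUL +2rd +1wr — yes → AL0|MU0|ME1|BR1|rd0|wr1
(4) want 1×BR +2rd +0wr — RD_PORT → AL0|MU0|ME1|BR1|rd0|wr1
(5) want 1×MEM +2rd +0wr — RD_PORT → AL0|MU0|ME1|BR1|rd0|wr1
(6) want 1×ALU +2rd +1wr — FU → AL0|MU0|ME1|BR1|rd0|wr1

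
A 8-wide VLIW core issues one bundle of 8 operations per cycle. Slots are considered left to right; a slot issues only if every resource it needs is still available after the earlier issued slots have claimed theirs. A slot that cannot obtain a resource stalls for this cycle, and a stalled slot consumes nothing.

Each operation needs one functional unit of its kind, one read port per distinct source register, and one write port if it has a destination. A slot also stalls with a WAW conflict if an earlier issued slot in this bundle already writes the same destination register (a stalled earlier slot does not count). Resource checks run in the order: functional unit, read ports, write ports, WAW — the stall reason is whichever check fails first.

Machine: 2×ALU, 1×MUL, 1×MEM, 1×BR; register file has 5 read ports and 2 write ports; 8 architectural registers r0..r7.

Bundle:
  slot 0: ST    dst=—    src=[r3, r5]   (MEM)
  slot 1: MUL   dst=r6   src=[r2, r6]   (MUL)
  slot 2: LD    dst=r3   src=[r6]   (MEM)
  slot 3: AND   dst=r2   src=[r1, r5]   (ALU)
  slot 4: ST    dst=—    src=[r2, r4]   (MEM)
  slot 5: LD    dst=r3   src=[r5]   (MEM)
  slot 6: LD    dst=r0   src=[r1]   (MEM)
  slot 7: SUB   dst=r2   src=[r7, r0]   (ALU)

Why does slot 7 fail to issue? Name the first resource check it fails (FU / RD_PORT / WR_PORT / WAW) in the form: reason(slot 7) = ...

slot 0 (MEM): ISSUE — free A2,Mu1,Ld0,B1 rp3 wp2
slot 1 (MUL): ISSUE — free A2,Mu0,Ld0,B1 rp1 wp1
slot 2 (MEM): stall FU — free A2,Mu0,Ld0,B1 rp1 wp1
slot 3 (ALU): stall RD_PORT — free A2,Mu0,Ld0,B1 rp1 wp1
slot 4 (MEM): stall FU — free A2,Mu0,Ld0,B1 rp1 wp1
slot 5 (MEM): stall FU — free A2,Mu0,Ld0,B1 rp1 wp1
slot 6 (MEM): stall FU — free A2,Mu0,Ld0,B1 rp1 wp1
slot 7 (ALU): stall RD_PORT — free A2,Mu0,Ld0,B1 rp1 wp1

reason(slot 7) = RD_PORT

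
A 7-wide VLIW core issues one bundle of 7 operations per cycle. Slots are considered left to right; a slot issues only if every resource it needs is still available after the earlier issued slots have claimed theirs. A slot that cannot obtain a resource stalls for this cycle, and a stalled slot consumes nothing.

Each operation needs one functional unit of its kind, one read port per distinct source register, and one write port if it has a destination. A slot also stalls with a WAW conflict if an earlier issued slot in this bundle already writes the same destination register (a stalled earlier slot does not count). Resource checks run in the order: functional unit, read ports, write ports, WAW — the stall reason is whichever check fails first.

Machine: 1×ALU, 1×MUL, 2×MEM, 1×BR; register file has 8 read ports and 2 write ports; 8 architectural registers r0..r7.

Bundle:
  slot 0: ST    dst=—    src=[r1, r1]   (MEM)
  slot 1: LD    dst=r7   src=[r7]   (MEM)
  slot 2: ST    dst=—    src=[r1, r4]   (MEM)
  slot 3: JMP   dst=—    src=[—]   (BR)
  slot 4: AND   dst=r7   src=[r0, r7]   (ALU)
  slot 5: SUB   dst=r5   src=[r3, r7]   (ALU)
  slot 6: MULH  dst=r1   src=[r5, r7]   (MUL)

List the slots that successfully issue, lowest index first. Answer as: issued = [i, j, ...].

issued = [0, 1, 3, 5]

#0 MEM src=r1,r1 dispatched  <A:1 Mu:1 Ld:1 B:1 rd:7 wr:2>
#1 MEM src=r7 dispatched  <A:1 Mu:1 Ld:0 B:1 rd:6 wr:1>
#2 MEM src=r1,r4 held:FU  <A:1 Mu:1 Ld:0 B:1 rd:6 wr:1>
#3 BR src=- dispatched  <A:1 Mu:1 Ld:0 B:0 rd:6 wr:1>
#4 ALU src=r0,r7 held:WAW  <A:1 Mu:1 Ld:0 B:0 rd:6 wr:1>
#5 ALU src=r3,r7 dispatched  <A:0 Mu:1 Ld:0 B:0 rd:4 wr:0>
#6 MUL src=r5,r7 held:WR_PORT  <A:0 Mu:1 Ld:0 B:0 rd:4 wr:0>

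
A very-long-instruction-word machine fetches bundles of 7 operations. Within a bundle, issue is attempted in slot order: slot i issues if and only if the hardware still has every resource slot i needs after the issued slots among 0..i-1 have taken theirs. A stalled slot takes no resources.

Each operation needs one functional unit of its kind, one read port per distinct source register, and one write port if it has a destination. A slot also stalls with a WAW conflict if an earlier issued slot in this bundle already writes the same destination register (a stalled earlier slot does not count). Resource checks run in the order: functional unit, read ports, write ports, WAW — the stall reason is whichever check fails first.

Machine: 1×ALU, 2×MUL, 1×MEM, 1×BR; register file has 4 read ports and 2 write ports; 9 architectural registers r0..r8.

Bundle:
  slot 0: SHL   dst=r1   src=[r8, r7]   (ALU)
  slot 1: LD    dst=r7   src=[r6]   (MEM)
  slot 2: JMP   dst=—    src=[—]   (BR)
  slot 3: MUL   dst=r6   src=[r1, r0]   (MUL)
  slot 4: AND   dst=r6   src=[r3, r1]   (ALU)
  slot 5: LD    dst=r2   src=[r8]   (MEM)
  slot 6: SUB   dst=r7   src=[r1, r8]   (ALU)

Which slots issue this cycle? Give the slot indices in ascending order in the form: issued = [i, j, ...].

slot 0 (ALU): ISSUE — free A0,Mu2,Ld1,B1 rp2 wp1
slot 1 (MEM): ISSUE — free A0,Mu2,Ld0,B1 rp1 wp0
slot 2 (BR): ISSUE — free A0,Mu2,Ld0,B0 rp1 wp0
slot 3 (MUL): stall RD_PORT — free A0,Mu2,Ld0,B0 rp1 wp0
slot 4 (ALU): stall FU — free A0,Mu2,Ld0,B0 rp1 wp0
slot 5 (MEM): stall FU — free A0,Mu2,Ld0,B0 rp1 wp0
slot 6 (ALU): stall FU — free A0,Mu2,Ld0,B0 rp1 wp0

issued = [0, 1, 2]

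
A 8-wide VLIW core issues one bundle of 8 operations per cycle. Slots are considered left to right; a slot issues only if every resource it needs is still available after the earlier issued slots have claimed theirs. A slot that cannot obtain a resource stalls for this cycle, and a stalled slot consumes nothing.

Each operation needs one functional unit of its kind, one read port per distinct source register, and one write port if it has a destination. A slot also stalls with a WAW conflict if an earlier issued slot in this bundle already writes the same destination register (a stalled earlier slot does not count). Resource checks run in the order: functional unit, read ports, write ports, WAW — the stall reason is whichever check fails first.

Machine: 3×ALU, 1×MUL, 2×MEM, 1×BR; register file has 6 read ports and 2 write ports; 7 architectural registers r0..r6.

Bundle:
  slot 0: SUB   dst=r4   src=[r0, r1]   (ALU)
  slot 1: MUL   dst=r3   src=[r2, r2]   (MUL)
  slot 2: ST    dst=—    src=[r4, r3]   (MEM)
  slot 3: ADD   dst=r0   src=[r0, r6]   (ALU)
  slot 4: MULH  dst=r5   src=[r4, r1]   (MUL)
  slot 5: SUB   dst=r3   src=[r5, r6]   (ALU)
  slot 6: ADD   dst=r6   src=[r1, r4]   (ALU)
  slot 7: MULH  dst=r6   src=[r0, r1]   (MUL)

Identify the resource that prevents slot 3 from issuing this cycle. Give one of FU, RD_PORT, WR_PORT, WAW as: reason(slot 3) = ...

#0 ALU src=r0,r1 dispatched  <A:2 Mu:1 Ld:2 B:1 rd:4 wr:1>
#1 MUL src=r2,r2 dispatched  <A:2 Mu:0 Ld:2 B:1 rd:3 wr:0>
#2 MEM src=r4,r3 dispatched  <A:2 Mu:0 Ld:1 B:1 rd:1 wr:0>
#3 ALU src=r0,r6 held:RD_PORT  <A:2 Mu:0 Ld:1 B:1 rd:1 wr:0>
#4 MUL src=r4,r1 held:FU  <A:2 Mu:0 Ld:1 B:1 rd:1 wr:0>
#5 ALU src=r5,r6 held:RD_PORT  <A:2 Mu:0 Ld:1 B:1 rd:1 wr:0>
#6 ALU src=r1,r4 held:RD_PORT  <A:2 Mu:0 Ld:1 B:1 rd:1 wr:0>
#7 MUL src=r0,r1 held:FU  <A:2 Mu:0 Ld:1 B:1 rd:1 wr:0>

reason(slot 3) = RD_PORT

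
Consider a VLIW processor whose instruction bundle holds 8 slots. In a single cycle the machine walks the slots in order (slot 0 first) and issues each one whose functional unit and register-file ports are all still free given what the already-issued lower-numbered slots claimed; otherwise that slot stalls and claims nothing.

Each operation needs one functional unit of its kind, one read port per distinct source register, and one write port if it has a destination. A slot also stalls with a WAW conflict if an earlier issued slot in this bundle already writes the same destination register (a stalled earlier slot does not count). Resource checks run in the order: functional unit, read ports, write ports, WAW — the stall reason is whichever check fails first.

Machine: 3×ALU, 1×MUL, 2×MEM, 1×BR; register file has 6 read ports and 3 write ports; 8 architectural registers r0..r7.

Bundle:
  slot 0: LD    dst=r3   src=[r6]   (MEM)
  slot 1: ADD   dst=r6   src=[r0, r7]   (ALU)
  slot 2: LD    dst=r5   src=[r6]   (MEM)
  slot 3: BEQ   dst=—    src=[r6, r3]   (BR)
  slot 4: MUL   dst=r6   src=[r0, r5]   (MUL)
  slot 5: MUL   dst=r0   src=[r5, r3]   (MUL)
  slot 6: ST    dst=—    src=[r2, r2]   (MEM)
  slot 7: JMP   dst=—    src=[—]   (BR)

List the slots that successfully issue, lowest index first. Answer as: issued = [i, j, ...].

issued = [0, 1, 2, 3]

  0. MEM→r3 ⇒ go  {3A/1Mu/1Ld/1B | 5r 2w}
  1. ALU→r6 ⇒ go  {2A/1Mu/1Ld/1B | 3r 1w}
  2. MEM→r5 ⇒ go  {2A/1Mu/0Ld/1B | 2r 0w}
  3. BR ⇒ go  {2A/1Mu/0Ld/0B | 0r 0w}
  4. MUL→r6 ⇒ no(RD_PORT)  {2A/1Mu/0Ld/0B | 0r 0w}
  5. MUL→r0 ⇒ no(RD_PORT)  {2A/1Mu/0Ld/0B | 0r 0w}
  6. MEM ⇒ no(FU)  {2A/1Mu/0Ld/0B | 0r 0w}
  7. BR ⇒ no(FU)  {2A/1Mu/0Ld/0B | 0r 0w}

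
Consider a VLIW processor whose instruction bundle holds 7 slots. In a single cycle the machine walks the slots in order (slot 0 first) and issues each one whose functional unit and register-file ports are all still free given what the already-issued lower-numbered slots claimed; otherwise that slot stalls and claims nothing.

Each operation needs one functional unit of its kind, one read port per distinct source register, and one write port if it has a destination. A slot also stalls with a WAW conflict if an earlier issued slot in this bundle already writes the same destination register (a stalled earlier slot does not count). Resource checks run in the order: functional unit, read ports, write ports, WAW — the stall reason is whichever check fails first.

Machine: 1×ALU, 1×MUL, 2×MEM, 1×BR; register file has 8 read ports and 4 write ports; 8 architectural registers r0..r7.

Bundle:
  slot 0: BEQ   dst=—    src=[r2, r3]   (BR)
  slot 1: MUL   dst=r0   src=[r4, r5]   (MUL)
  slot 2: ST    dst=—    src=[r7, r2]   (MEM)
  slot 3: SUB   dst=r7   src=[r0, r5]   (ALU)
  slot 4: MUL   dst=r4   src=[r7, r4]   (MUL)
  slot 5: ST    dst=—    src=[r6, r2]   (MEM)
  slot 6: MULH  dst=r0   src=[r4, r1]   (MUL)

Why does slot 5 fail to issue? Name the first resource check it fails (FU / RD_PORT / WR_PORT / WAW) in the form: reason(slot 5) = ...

[0] BR needs rd=2 wr=0: ok; after: ALU=1 MUL=1 MEM=2 BR=0, R=6, W=4
[1] MUL needs rd=2 wr=1: ok; after: ALU=1 MUL=0 MEM=2 BR=0, R=4, W=3
[2] MEM needs rd=2 wr=0: ok; after: ALU=1 MUL=0 MEM=1 BR=0, R=2, W=3
[3] ALU needs rd=2 wr=1: ok; after: ALU=0 MUL=0 MEM=1 BR=0, R=0, W=2
[4] MUL needs rd=2 wr=1: FU; after: ALU=0 MUL=0 MEM=1 BR=0, R=0, W=2
[5] MEM needs rd=2 wr=0: RD_PORT; after: ALU=0 MUL=0 MEM=1 BR=0, R=0, W=2
[6] MUL needs rd=2 wr=1: FU; after: ALU=0 MUL=0 MEM=1 BR=0, R=0, W=2

reason(slot 5) = RD_PORT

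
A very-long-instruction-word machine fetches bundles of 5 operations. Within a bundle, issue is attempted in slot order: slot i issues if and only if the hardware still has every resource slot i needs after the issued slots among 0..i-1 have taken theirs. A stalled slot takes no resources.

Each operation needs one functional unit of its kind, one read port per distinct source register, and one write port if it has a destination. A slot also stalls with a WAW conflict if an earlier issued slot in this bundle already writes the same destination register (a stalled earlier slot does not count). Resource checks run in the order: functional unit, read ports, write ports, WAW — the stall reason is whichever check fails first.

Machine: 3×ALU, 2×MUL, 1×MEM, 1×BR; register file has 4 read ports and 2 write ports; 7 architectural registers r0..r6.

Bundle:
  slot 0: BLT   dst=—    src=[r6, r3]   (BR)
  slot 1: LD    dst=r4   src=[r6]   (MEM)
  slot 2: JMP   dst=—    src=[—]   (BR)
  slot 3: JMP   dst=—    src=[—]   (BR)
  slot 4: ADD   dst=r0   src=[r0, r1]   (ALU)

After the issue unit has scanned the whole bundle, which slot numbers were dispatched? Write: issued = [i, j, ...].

slot 0 (BR): ISSUE — free A3,Mu2,Ld1,B0 rp2 wp2
slot 1 (MEM): ISSUE — free A3,Mu2,Ld0,B0 rp1 wp1
slot 2 (BR): stall FU — free A3,Mu2,Ld0,B0 rp1 wp1
slot 3 (BR): stall FU — free A3,Mu2,Ld0,B0 rp1 wp1
slot 4 (ALU): stall RD_PORT — free A3,Mu2,Ld0,B0 rp1 wp1

issued = [0, 1]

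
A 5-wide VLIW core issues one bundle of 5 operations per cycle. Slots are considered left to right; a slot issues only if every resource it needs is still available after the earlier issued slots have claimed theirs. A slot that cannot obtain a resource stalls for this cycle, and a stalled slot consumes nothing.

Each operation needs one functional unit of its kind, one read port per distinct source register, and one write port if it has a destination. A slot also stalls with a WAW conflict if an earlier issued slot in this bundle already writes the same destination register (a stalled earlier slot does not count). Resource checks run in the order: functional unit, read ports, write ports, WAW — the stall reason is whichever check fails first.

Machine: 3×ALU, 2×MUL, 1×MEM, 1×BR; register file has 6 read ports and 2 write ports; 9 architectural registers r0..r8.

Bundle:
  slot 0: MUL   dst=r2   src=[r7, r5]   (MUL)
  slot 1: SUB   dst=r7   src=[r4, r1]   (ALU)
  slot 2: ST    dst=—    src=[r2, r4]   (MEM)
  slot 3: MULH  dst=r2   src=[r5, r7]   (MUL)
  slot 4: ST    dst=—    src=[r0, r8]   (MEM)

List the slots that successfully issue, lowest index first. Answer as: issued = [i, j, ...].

issued = [0, 1, 2]

[0] MUL needs rd=2 wr=1: ok; after: ALU=3 MUL=1 MEM=1 BR=1, R=4, W=1
[1] ALU needs rd=2 wr=1: ok; after: ALU=2 MUL=1 MEM=1 BR=1, R=2, W=0
[2] MEM needs rd=2 wr=0: ok; after: ALU=2 MUL=1 MEM=0 BR=1, R=0, W=0
[3] MUL needs rd=2 wr=1: RD_PORT; after: ALU=2 MUL=1 MEM=0 BR=1, R=0, W=0
[4] MEM needs rd=2 wr=0: FU; after: ALU=2 MUL=1 MEM=0 BR=1, R=0, W=0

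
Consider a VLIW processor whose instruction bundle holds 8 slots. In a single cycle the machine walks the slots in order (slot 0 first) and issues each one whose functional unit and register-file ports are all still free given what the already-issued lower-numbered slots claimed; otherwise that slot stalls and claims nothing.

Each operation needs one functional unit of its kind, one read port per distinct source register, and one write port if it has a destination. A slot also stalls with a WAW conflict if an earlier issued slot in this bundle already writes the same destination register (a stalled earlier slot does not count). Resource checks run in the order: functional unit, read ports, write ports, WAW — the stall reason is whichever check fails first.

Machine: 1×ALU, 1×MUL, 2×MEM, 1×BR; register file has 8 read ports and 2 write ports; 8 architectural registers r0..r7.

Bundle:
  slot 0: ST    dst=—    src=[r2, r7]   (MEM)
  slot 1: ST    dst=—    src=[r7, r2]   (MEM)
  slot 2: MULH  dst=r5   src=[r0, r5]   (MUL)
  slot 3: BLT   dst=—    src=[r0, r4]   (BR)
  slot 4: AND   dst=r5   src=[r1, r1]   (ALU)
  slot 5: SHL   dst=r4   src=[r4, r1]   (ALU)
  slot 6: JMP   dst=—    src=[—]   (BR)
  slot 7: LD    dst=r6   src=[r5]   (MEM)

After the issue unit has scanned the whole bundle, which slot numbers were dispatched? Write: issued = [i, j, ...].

[0] MEM needs rd=2 wr=0: ok; after: ALU=1 MUL=1 MEM=1 BR=1, R=6, W=2
[1] MEM needs rd=2 wr=0: ok; after: ALU=1 MUL=1 MEM=0 BR=1, R=4, W=2
[2] MUL needs rd=2 wr=1: ok; after: ALU=1 MUL=0 MEM=0 BR=1, R=2, W=1
[3] BR needs rd=2 wr=0: ok; after: ALU=1 MUL=0 MEM=0 BR=0, R=0, W=1
[4] ALU needs rd=1 wr=1: RD_PORT; after: ALU=1 MUL=0 MEM=0 BR=0, R=0, W=1
[5] ALU needs rd=2 wr=1: RD_PORT; after: ALU=1 MUL=0 MEM=0 BR=0, R=0, W=1
[6] BR needs rd=0 wr=0: FU; after: ALU=1 MUL=0 MEM=0 BR=0, R=0, W=1
[7] MEM needs rd=1 wr=1: FU; after: ALU=1 MUL=0 MEM=0 BR=0, R=0, W=1

issued = [0, 1, 2, 3]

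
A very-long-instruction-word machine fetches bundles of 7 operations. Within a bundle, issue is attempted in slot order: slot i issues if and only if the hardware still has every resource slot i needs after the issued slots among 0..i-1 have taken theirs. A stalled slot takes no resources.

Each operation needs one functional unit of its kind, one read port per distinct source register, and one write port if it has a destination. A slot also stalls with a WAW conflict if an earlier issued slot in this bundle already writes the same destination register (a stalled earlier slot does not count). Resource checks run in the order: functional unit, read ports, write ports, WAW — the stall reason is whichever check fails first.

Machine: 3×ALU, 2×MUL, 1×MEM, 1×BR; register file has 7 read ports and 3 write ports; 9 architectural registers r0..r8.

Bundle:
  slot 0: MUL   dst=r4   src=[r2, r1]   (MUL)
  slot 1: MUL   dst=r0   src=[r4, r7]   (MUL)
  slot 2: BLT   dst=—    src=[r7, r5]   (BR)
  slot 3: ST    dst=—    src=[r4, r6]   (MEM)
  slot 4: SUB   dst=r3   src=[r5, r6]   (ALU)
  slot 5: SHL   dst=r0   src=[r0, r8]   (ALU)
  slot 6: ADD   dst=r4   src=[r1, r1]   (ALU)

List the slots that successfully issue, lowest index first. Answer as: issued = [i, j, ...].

issued = [0, 1, 2]

#0 MUL src=r2,r1 dispatched  <A:3 Mu:1 Ld:1 B:1 rd:5 wr:2>
#1 MUL src=r4,r7 dispatched  <A:3 Mu:0 Ld:1 B:1 rd:3 wr:1>
#2 BR src=r7,r5 dispatched  <A:3 Mu:0 Ld:1 B:0 rd:1 wr:1>
#3 MEM src=r4,r6 held:RD_PORT  <A:3 Mu:0 Ld:1 B:0 rd:1 wr:1>
#4 ALU src=r5,r6 held:RD_PORT  <A:3 Mu:0 Ld:1 B:0 rd:1 wr:1>
#5 ALU src=r0,r8 held:RD_PORT  <A:3 Mu:0 Ld:1 B:0 rd:1 wr:1>
#6 ALU src=r1,r1 held:WAW  <A:3 Mu:0 Ld:1 B:0 rd:1 wr:1>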